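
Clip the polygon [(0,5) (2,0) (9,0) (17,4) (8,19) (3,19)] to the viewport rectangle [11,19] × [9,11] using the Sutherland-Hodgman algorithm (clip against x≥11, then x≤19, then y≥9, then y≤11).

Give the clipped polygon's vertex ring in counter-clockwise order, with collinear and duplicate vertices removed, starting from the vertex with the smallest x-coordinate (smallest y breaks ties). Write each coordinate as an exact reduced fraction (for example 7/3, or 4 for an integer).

1. After x ≥ 11: [(11,1) (17,4) (11,14)]
2. After x ≤ 19: [(11,1) (17,4) (11,14)]
3. After y ≥ 9: [(11,9) (14,9) (11,14)]
4. After y ≤ 11: [(11,11) (11,9) (14,9) (64/5,11)]
5. Canonical ring: [(11,9) (14,9) (64/5,11) (11,11)]

Clipped polygon: [(11,9) (14,9) (64/5,11) (11,11)]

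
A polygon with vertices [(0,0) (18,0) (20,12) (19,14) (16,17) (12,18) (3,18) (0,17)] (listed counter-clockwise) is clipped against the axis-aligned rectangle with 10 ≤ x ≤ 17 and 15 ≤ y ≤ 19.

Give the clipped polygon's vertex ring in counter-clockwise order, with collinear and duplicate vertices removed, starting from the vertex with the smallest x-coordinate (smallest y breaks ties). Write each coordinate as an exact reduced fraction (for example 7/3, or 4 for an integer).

1. After x ≥ 10: [(10,0) (18,0) (20,12) (19,14) (16,17) (12,18) (10,18)]
2. After x ≤ 17: [(10,0) (17,0) (17,16) (16,17) (12,18) (10,18)]
3. After y ≥ 15: [(10,15) (17,15) (17,16) (16,17) (12,18) (10,18)]
4. After y ≤ 19: [(10,15) (17,15) (17,16) (16,17) (12,18) (10,18)]
5. Canonical ring: [(10,15) (17,15) (17,16) (16,17) (12,18) (10,18)]

Clipped polygon: [(10,15) (17,15) (17,16) (16,17) (12,18) (10,18)]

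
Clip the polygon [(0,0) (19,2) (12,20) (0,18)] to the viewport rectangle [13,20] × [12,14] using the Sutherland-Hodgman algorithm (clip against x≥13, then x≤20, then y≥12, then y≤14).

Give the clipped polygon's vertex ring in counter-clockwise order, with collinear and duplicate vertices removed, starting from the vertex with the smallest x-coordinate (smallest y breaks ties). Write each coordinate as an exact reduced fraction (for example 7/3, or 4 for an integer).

Clipped polygon: [(13,12) (136/9,12) (43/3,14) (13,14)]

1. After x ≥ 13: [(13,26/19) (19,2) (13,122/7)]
2. After x ≤ 20: [(13,26/19) (19,2) (13,122/7)]
3. After y ≥ 12: [(13,12) (136/9,12) (13,122/7)]
4. After y ≤ 14: [(13,14) (13,12) (136/9,12) (43/3,14)]
5. Canonical ring: [(13,12) (136/9,12) (43/3,14) (13,14)]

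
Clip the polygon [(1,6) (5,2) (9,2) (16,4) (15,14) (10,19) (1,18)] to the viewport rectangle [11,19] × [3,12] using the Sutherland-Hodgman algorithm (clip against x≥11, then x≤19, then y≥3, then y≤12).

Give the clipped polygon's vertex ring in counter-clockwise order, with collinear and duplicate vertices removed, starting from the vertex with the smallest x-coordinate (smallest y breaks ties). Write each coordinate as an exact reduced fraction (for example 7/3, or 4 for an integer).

Clipped polygon: [(11,3) (25/2,3) (16,4) (76/5,12) (11,12)]

1. After x ≥ 11: [(11,18/7) (16,4) (15,14) (11,18)]
2. After x ≤ 19: [(11,18/7) (16,4) (15,14) (11,18)]
3. After y ≥ 3: [(11,3) (25/2,3) (16,4) (15,14) (11,18)]
4. After y ≤ 12: [(11,12) (11,3) (25/2,3) (16,4) (76/5,12)]
5. Canonical ring: [(11,3) (25/2,3) (16,4) (76/5,12) (11,12)]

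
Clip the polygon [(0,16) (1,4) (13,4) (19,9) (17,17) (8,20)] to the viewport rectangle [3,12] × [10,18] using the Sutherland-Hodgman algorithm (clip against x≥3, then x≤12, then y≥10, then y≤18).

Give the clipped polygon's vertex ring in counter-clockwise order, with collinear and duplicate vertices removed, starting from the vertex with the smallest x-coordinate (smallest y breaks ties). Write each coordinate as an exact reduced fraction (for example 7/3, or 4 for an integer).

Clipped polygon: [(3,10) (12,10) (12,18) (4,18) (3,35/2)]

1. After x ≥ 3: [(3,35/2) (3,4) (13,4) (19,9) (17,17) (8,20)]
2. After x ≤ 12: [(3,35/2) (3,4) (12,4) (12,56/3) (8,20)]
3. After y ≥ 10: [(3,35/2) (3,10) (12,10) (12,56/3) (8,20)]
4. After y ≤ 18: [(4,18) (3,35/2) (3,10) (12,10) (12,18)]
5. Canonical ring: [(3,10) (12,10) (12,18) (4,18) (3,35/2)]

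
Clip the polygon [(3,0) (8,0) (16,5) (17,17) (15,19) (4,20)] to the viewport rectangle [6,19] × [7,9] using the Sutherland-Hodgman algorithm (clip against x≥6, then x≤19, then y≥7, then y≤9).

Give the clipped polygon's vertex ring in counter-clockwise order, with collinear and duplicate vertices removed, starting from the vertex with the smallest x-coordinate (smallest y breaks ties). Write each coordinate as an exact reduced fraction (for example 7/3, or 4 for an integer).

Clipped polygon: [(6,7) (97/6,7) (49/3,9) (6,9)]

1. After x ≥ 6: [(6,0) (8,0) (16,5) (17,17) (15,19) (6,218/11)]
2. After x ≤ 19: [(6,0) (8,0) (16,5) (17,17) (15,19) (6,218/11)]
3. After y ≥ 7: [(6,7) (97/6,7) (17,17) (15,19) (6,218/11)]
4. After y ≤ 9: [(6,9) (6,7) (97/6,7) (49/3,9)]
5. Canonical ring: [(6,7) (97/6,7) (49/3,9) (6,9)]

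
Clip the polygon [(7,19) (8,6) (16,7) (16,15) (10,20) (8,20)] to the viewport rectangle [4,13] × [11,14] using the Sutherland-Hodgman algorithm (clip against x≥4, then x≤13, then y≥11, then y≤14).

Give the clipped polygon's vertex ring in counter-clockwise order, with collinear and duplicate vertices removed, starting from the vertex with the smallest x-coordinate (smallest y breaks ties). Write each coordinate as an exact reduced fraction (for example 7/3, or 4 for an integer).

1. After x ≥ 4: [(7,19) (8,6) (16,7) (16,15) (10,20) (8,20)]
2. After x ≤ 13: [(7,19) (8,6) (13,53/8) (13,35/2) (10,20) (8,20)]
3. After y ≥ 11: [(7,19) (99/13,11) (13,11) (13,35/2) (10,20) (8,20)]
4. After y ≤ 14: [(96/13,14) (99/13,11) (13,11) (13,14)]
5. Canonical ring: [(96/13,14) (99/13,11) (13,11) (13,14)]

Clipped polygon: [(96/13,14) (99/13,11) (13,11) (13,14)]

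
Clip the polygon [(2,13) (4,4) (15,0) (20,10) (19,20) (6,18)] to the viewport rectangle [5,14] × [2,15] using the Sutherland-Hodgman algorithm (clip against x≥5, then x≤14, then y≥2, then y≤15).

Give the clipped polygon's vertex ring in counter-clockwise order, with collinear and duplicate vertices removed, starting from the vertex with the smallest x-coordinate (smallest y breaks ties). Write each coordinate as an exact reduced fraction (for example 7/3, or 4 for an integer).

Clipped polygon: [(5,40/11) (19/2,2) (14,2) (14,15) (5,15)]

1. After x ≥ 5: [(5,67/4) (5,40/11) (15,0) (20,10) (19,20) (6,18)]
2. After x ≤ 14: [(5,67/4) (5,40/11) (14,4/11) (14,250/13) (6,18)]
3. After y ≥ 2: [(5,67/4) (5,40/11) (19/2,2) (14,2) (14,250/13) (6,18)]
4. After y ≤ 15: [(5,15) (5,40/11) (19/2,2) (14,2) (14,15)]
5. Canonical ring: [(5,40/11) (19/2,2) (14,2) (14,15) (5,15)]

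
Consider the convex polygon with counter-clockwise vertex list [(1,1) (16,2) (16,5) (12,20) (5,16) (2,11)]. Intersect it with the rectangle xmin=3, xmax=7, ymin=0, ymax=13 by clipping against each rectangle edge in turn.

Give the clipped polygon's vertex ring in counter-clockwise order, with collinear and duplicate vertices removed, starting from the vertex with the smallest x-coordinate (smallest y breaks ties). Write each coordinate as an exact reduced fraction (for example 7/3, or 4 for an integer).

Clipped polygon: [(3,17/15) (7,7/5) (7,13) (16/5,13) (3,38/3)]

1. After x ≥ 3: [(3,17/15) (16,2) (16,5) (12,20) (5,16) (3,38/3)]
2. After x ≤ 7: [(3,17/15) (7,7/5) (7,120/7) (5,16) (3,38/3)]
3. After y ≥ 0: [(3,17/15) (7,7/5) (7,120/7) (5,16) (3,38/3)]
4. After y ≤ 13: [(3,17/15) (7,7/5) (7,13) (16/5,13) (3,38/3)]
5. Canonical ring: [(3,17/15) (7,7/5) (7,13) (16/5,13) (3,38/3)]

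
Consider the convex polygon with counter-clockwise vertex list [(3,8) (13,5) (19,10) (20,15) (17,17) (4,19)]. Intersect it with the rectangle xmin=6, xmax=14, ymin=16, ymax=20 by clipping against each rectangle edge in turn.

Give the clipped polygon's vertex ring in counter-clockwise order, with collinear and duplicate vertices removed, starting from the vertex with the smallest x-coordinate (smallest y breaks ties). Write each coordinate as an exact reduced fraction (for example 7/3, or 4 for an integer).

1. After x ≥ 6: [(6,71/10) (13,5) (19,10) (20,15) (17,17) (6,243/13)]
2. After x ≤ 14: [(6,71/10) (13,5) (14,35/6) (14,227/13) (6,243/13)]
3. After y ≥ 16: [(6,16) (14,16) (14,227/13) (6,243/13)]
4. After y ≤ 20: [(6,16) (14,16) (14,227/13) (6,243/13)]
5. Canonical ring: [(6,16) (14,16) (14,227/13) (6,243/13)]

Clipped polygon: [(6,16) (14,16) (14,227/13) (6,243/13)]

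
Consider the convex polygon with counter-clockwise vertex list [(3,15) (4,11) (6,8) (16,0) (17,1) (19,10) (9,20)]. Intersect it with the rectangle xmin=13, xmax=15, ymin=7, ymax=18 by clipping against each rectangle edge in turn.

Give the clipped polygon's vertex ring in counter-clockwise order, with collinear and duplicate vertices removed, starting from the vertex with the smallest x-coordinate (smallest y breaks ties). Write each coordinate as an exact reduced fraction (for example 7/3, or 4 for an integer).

Clipped polygon: [(13,7) (15,7) (15,14) (13,16)]

1. After x ≥ 13: [(13,12/5) (16,0) (17,1) (19,10) (13,16)]
2. After x ≤ 15: [(13,12/5) (15,4/5) (15,14) (13,16)]
3. After y ≥ 7: [(13,7) (15,7) (15,14) (13,16)]
4. After y ≤ 18: [(13,7) (15,7) (15,14) (13,16)]
5. Canonical ring: [(13,7) (15,7) (15,14) (13,16)]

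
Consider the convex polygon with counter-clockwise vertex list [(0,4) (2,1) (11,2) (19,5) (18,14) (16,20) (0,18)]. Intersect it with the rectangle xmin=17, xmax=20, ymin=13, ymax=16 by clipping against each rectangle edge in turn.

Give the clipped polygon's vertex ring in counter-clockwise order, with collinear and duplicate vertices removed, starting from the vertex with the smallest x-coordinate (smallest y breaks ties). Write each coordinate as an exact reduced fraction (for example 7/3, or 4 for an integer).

1. After x ≥ 17: [(17,17/4) (19,5) (18,14) (17,17)]
2. After x ≤ 20: [(17,17/4) (19,5) (18,14) (17,17)]
3. After y ≥ 13: [(17,13) (163/9,13) (18,14) (17,17)]
4. After y ≤ 16: [(17,16) (17,13) (163/9,13) (18,14) (52/3,16)]
5. Canonical ring: [(17,13) (163/9,13) (18,14) (52/3,16) (17,16)]

Clipped polygon: [(17,13) (163/9,13) (18,14) (52/3,16) (17,16)]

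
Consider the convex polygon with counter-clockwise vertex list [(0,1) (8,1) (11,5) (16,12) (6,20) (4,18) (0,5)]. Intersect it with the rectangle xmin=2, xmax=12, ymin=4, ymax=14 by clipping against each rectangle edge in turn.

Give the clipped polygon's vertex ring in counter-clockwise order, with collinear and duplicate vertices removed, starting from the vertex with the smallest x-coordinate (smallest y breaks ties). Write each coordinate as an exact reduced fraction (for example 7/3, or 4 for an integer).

Clipped polygon: [(2,4) (41/4,4) (11,5) (12,32/5) (12,14) (36/13,14) (2,23/2)]

1. After x ≥ 2: [(2,1) (8,1) (11,5) (16,12) (6,20) (4,18) (2,23/2)]
2. After x ≤ 12: [(2,1) (8,1) (11,5) (12,32/5) (12,76/5) (6,20) (4,18) (2,23/2)]
3. After y ≥ 4: [(2,4) (41/4,4) (11,5) (12,32/5) (12,76/5) (6,20) (4,18) (2,23/2)]
4. After y ≤ 14: [(2,4) (41/4,4) (11,5) (12,32/5) (12,14) (36/13,14) (2,23/2)]
5. Canonical ring: [(2,4) (41/4,4) (11,5) (12,32/5) (12,14) (36/13,14) (2,23/2)]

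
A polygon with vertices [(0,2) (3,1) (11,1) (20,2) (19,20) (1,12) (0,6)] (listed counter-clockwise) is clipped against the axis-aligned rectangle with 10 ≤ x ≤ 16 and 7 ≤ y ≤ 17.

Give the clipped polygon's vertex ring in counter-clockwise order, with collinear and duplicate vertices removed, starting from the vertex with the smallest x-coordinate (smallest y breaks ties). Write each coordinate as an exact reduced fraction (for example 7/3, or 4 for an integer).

Clipped polygon: [(10,7) (16,7) (16,17) (49/4,17) (10,16)]

1. After x ≥ 10: [(10,1) (11,1) (20,2) (19,20) (10,16)]
2. After x ≤ 16: [(10,1) (11,1) (16,14/9) (16,56/3) (10,16)]
3. After y ≥ 7: [(10,7) (16,7) (16,56/3) (10,16)]
4. After y ≤ 17: [(10,7) (16,7) (16,17) (49/4,17) (10,16)]
5. Canonical ring: [(10,7) (16,7) (16,17) (49/4,17) (10,16)]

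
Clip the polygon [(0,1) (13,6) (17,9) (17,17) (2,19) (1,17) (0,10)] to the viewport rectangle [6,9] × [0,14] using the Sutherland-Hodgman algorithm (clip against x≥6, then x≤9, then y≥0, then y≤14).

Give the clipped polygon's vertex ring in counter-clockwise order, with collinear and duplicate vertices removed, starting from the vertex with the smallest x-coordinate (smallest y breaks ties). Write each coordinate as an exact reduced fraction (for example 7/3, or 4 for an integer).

Clipped polygon: [(6,43/13) (9,58/13) (9,14) (6,14)]

1. After x ≥ 6: [(6,43/13) (13,6) (17,9) (17,17) (6,277/15)]
2. After x ≤ 9: [(6,43/13) (9,58/13) (9,271/15) (6,277/15)]
3. After y ≥ 0: [(6,43/13) (9,58/13) (9,271/15) (6,277/15)]
4. After y ≤ 14: [(6,14) (6,43/13) (9,58/13) (9,14)]
5. Canonical ring: [(6,43/13) (9,58/13) (9,14) (6,14)]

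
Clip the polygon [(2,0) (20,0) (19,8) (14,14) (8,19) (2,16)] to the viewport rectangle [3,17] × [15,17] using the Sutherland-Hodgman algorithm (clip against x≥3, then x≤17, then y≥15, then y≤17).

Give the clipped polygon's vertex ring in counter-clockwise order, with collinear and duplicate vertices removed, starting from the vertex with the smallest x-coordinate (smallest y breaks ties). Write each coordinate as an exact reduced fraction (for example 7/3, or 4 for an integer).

Clipped polygon: [(3,15) (64/5,15) (52/5,17) (4,17) (3,33/2)]

1. After x ≥ 3: [(3,0) (20,0) (19,8) (14,14) (8,19) (3,33/2)]
2. After x ≤ 17: [(3,0) (17,0) (17,52/5) (14,14) (8,19) (3,33/2)]
3. After y ≥ 15: [(3,15) (64/5,15) (8,19) (3,33/2)]
4. After y ≤ 17: [(3,15) (64/5,15) (52/5,17) (4,17) (3,33/2)]
5. Canonical ring: [(3,15) (64/5,15) (52/5,17) (4,17) (3,33/2)]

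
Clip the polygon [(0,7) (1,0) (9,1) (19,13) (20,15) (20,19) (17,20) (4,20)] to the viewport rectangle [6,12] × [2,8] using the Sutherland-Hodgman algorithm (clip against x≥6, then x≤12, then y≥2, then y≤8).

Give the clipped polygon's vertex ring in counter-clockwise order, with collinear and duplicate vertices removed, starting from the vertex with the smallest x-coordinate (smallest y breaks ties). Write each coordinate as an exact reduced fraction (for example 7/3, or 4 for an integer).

Clipped polygon: [(6,2) (59/6,2) (12,23/5) (12,8) (6,8)]

1. After x ≥ 6: [(6,5/8) (9,1) (19,13) (20,15) (20,19) (17,20) (6,20)]
2. After x ≤ 12: [(6,5/8) (9,1) (12,23/5) (12,20) (6,20)]
3. After y ≥ 2: [(6,2) (59/6,2) (12,23/5) (12,20) (6,20)]
4. After y ≤ 8: [(6,8) (6,2) (59/6,2) (12,23/5) (12,8)]
5. Canonical ring: [(6,2) (59/6,2) (12,23/5) (12,8) (6,8)]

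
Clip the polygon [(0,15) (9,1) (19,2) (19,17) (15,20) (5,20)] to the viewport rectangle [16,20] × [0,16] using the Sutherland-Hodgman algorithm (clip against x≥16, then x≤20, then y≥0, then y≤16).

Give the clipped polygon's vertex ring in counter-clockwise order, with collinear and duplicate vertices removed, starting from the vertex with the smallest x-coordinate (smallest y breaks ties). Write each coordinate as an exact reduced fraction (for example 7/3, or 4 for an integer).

1. After x ≥ 16: [(16,17/10) (19,2) (19,17) (16,77/4)]
2. After x ≤ 20: [(16,17/10) (19,2) (19,17) (16,77/4)]
3. After y ≥ 0: [(16,17/10) (19,2) (19,17) (16,77/4)]
4. After y ≤ 16: [(16,16) (16,17/10) (19,2) (19,16)]
5. Canonical ring: [(16,17/10) (19,2) (19,16) (16,16)]

Clipped polygon: [(16,17/10) (19,2) (19,16) (16,16)]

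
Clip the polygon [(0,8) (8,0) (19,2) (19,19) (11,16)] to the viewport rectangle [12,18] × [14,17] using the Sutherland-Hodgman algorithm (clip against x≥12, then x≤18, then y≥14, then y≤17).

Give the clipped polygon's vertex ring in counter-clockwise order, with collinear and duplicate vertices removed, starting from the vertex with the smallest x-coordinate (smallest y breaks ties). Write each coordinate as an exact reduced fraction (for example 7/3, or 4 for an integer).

Clipped polygon: [(12,14) (18,14) (18,17) (41/3,17) (12,131/8)]

1. After x ≥ 12: [(12,8/11) (19,2) (19,19) (12,131/8)]
2. After x ≤ 18: [(12,8/11) (18,20/11) (18,149/8) (12,131/8)]
3. After y ≥ 14: [(12,14) (18,14) (18,149/8) (12,131/8)]
4. After y ≤ 17: [(12,14) (18,14) (18,17) (41/3,17) (12,131/8)]
5. Canonical ring: [(12,14) (18,14) (18,17) (41/3,17) (12,131/8)]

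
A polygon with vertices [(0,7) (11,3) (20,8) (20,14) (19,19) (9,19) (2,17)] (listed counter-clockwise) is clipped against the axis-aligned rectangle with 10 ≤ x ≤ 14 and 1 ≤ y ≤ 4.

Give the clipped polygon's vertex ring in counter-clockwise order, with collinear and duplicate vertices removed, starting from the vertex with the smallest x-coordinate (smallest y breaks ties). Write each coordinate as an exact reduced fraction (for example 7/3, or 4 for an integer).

1. After x ≥ 10: [(10,37/11) (11,3) (20,8) (20,14) (19,19) (10,19)]
2. After x ≤ 14: [(10,37/11) (11,3) (14,14/3) (14,19) (10,19)]
3. After y ≥ 1: [(10,37/11) (11,3) (14,14/3) (14,19) (10,19)]
4. After y ≤ 4: [(10,4) (10,37/11) (11,3) (64/5,4)]
5. Canonical ring: [(10,37/11) (11,3) (64/5,4) (10,4)]

Clipped polygon: [(10,37/11) (11,3) (64/5,4) (10,4)]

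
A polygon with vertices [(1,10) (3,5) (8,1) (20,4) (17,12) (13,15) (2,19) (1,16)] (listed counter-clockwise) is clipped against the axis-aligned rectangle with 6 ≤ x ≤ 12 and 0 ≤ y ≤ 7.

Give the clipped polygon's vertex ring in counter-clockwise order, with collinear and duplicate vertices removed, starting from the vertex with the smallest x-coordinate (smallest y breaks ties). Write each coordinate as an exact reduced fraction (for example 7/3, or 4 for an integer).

Clipped polygon: [(6,13/5) (8,1) (12,2) (12,7) (6,7)]

1. After x ≥ 6: [(6,13/5) (8,1) (20,4) (17,12) (13,15) (6,193/11)]
2. After x ≤ 12: [(6,13/5) (8,1) (12,2) (12,169/11) (6,193/11)]
3. After y ≥ 0: [(6,13/5) (8,1) (12,2) (12,169/11) (6,193/11)]
4. After y ≤ 7: [(6,7) (6,13/5) (8,1) (12,2) (12,7)]
5. Canonical ring: [(6,13/5) (8,1) (12,2) (12,7) (6,7)]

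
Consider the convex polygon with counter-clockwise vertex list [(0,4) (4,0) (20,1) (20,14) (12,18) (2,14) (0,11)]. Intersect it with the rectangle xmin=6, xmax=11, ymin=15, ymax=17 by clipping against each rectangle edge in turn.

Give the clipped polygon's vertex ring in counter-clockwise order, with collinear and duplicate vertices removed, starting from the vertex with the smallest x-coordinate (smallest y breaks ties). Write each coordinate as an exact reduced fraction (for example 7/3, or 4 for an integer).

1. After x ≥ 6: [(6,1/8) (20,1) (20,14) (12,18) (6,78/5)]
2. After x ≤ 11: [(6,1/8) (11,7/16) (11,88/5) (6,78/5)]
3. After y ≥ 15: [(6,15) (11,15) (11,88/5) (6,78/5)]
4. After y ≤ 17: [(6,15) (11,15) (11,17) (19/2,17) (6,78/5)]
5. Canonical ring: [(6,15) (11,15) (11,17) (19/2,17) (6,78/5)]

Clipped polygon: [(6,15) (11,15) (11,17) (19/2,17) (6,78/5)]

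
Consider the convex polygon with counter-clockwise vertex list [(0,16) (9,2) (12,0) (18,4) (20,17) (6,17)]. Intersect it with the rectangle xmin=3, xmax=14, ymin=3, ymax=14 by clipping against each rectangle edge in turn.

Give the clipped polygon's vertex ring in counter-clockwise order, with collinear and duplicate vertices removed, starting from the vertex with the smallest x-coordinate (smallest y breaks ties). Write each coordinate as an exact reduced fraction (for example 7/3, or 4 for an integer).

1. After x ≥ 3: [(3,33/2) (3,34/3) (9,2) (12,0) (18,4) (20,17) (6,17)]
2. After x ≤ 14: [(3,33/2) (3,34/3) (9,2) (12,0) (14,4/3) (14,17) (6,17)]
3. After y ≥ 3: [(3,33/2) (3,34/3) (117/14,3) (14,3) (14,17) (6,17)]
4. After y ≤ 14: [(3,14) (3,34/3) (117/14,3) (14,3) (14,14)]
5. Canonical ring: [(3,34/3) (117/14,3) (14,3) (14,14) (3,14)]

Clipped polygon: [(3,34/3) (117/14,3) (14,3) (14,14) (3,14)]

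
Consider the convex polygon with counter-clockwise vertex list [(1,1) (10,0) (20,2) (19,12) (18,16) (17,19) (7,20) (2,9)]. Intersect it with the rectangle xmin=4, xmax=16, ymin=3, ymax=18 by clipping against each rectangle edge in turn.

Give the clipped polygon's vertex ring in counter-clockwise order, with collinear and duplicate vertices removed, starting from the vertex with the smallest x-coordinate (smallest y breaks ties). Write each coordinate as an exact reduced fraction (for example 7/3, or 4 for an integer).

Clipped polygon: [(4,3) (16,3) (16,18) (67/11,18) (4,67/5)]

1. After x ≥ 4: [(4,2/3) (10,0) (20,2) (19,12) (18,16) (17,19) (7,20) (4,67/5)]
2. After x ≤ 16: [(4,2/3) (10,0) (16,6/5) (16,191/10) (7,20) (4,67/5)]
3. After y ≥ 3: [(4,3) (16,3) (16,191/10) (7,20) (4,67/5)]
4. After y ≤ 18: [(4,3) (16,3) (16,18) (67/11,18) (4,67/5)]
5. Canonical ring: [(4,3) (16,3) (16,18) (67/11,18) (4,67/5)]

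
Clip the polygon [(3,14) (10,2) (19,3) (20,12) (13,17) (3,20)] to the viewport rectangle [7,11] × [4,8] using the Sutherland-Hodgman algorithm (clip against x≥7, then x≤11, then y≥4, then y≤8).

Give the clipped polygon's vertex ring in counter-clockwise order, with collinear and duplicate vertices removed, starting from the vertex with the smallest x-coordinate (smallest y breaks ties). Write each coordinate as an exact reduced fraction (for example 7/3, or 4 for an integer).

Clipped polygon: [(7,50/7) (53/6,4) (11,4) (11,8) (7,8)]

1. After x ≥ 7: [(7,50/7) (10,2) (19,3) (20,12) (13,17) (7,94/5)]
2. After x ≤ 11: [(7,50/7) (10,2) (11,19/9) (11,88/5) (7,94/5)]
3. After y ≥ 4: [(7,50/7) (53/6,4) (11,4) (11,88/5) (7,94/5)]
4. After y ≤ 8: [(7,8) (7,50/7) (53/6,4) (11,4) (11,8)]
5. Canonical ring: [(7,50/7) (53/6,4) (11,4) (11,8) (7,8)]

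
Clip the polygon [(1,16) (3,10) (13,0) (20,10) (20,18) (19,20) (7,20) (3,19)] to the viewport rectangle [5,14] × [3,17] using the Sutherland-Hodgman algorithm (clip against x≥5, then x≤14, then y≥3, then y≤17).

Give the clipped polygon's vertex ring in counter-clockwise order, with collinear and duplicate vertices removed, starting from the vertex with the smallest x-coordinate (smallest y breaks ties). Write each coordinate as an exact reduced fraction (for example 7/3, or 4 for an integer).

1. After x ≥ 5: [(5,8) (13,0) (20,10) (20,18) (19,20) (7,20) (5,39/2)]
2. After x ≤ 14: [(5,8) (13,0) (14,10/7) (14,20) (7,20) (5,39/2)]
3. After y ≥ 3: [(5,8) (10,3) (14,3) (14,20) (7,20) (5,39/2)]
4. After y ≤ 17: [(5,17) (5,8) (10,3) (14,3) (14,17)]
5. Canonical ring: [(5,8) (10,3) (14,3) (14,17) (5,17)]

Clipped polygon: [(5,8) (10,3) (14,3) (14,17) (5,17)]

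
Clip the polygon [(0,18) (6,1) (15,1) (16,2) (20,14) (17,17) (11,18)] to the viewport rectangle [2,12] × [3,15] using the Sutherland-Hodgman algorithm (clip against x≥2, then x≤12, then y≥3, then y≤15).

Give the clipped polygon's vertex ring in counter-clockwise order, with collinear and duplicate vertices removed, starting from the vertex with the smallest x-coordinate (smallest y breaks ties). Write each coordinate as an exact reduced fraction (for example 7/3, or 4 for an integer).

1. After x ≥ 2: [(2,18) (2,37/3) (6,1) (15,1) (16,2) (20,14) (17,17) (11,18)]
2. After x ≤ 12: [(2,18) (2,37/3) (6,1) (12,1) (12,107/6) (11,18)]
3. After y ≥ 3: [(2,18) (2,37/3) (90/17,3) (12,3) (12,107/6) (11,18)]
4. After y ≤ 15: [(2,15) (2,37/3) (90/17,3) (12,3) (12,15)]
5. Canonical ring: [(2,37/3) (90/17,3) (12,3) (12,15) (2,15)]

Clipped polygon: [(2,37/3) (90/17,3) (12,3) (12,15) (2,15)]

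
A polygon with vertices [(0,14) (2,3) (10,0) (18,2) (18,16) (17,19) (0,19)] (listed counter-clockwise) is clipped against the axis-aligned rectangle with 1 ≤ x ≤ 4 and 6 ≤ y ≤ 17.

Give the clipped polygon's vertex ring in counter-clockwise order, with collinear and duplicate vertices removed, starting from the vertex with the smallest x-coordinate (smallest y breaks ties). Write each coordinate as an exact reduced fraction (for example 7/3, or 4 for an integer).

Clipped polygon: [(1,17/2) (16/11,6) (4,6) (4,17) (1,17)]

1. After x ≥ 1: [(1,17/2) (2,3) (10,0) (18,2) (18,16) (17,19) (1,19)]
2. After x ≤ 4: [(1,17/2) (2,3) (4,9/4) (4,19) (1,19)]
3. After y ≥ 6: [(1,17/2) (16/11,6) (4,6) (4,19) (1,19)]
4. After y ≤ 17: [(1,17) (1,17/2) (16/11,6) (4,6) (4,17)]
5. Canonical ring: [(1,17/2) (16/11,6) (4,6) (4,17) (1,17)]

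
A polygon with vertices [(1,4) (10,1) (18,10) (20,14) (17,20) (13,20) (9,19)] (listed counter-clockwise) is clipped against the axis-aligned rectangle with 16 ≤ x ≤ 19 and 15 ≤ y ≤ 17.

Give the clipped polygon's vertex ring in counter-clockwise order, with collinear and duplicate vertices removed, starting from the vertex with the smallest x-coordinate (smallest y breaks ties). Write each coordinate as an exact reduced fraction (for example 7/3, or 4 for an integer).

Clipped polygon: [(16,15) (19,15) (19,16) (37/2,17) (16,17)]

1. After x ≥ 16: [(16,31/4) (18,10) (20,14) (17,20) (16,20)]
2. After x ≤ 19: [(16,31/4) (18,10) (19,12) (19,16) (17,20) (16,20)]
3. After y ≥ 15: [(16,15) (19,15) (19,16) (17,20) (16,20)]
4. After y ≤ 17: [(16,17) (16,15) (19,15) (19,16) (37/2,17)]
5. Canonical ring: [(16,15) (19,15) (19,16) (37/2,17) (16,17)]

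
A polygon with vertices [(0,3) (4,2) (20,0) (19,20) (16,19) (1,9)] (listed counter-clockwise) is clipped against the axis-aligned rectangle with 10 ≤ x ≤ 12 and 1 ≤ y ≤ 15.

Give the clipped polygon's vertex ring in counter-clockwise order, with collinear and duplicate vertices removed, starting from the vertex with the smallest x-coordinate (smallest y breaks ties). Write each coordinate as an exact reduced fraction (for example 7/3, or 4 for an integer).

Clipped polygon: [(10,5/4) (12,1) (12,15) (10,15)]

1. After x ≥ 10: [(10,5/4) (20,0) (19,20) (16,19) (10,15)]
2. After x ≤ 12: [(10,5/4) (12,1) (12,49/3) (10,15)]
3. After y ≥ 1: [(10,5/4) (12,1) (12,49/3) (10,15)]
4. After y ≤ 15: [(10,5/4) (12,1) (12,15) (10,15) (10,15)]
5. Canonical ring: [(10,5/4) (12,1) (12,15) (10,15)]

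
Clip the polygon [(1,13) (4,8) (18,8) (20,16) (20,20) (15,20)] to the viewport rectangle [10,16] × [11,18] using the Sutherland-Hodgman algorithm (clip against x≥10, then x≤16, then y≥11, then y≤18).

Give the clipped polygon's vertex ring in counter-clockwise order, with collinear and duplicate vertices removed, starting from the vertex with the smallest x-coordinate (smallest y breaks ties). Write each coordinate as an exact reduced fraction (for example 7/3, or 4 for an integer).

Clipped polygon: [(10,11) (16,11) (16,18) (11,18) (10,35/2)]

1. After x ≥ 10: [(10,35/2) (10,8) (18,8) (20,16) (20,20) (15,20)]
2. After x ≤ 16: [(10,35/2) (10,8) (16,8) (16,20) (15,20)]
3. After y ≥ 11: [(10,35/2) (10,11) (16,11) (16,20) (15,20)]
4. After y ≤ 18: [(11,18) (10,35/2) (10,11) (16,11) (16,18)]
5. Canonical ring: [(10,11) (16,11) (16,18) (11,18) (10,35/2)]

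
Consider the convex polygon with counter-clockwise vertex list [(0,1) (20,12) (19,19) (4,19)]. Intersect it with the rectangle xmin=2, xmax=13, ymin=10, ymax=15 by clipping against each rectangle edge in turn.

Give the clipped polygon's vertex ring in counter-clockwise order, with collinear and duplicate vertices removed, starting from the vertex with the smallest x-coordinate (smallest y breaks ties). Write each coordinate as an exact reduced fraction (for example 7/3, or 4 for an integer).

Clipped polygon: [(2,10) (13,10) (13,15) (28/9,15)]

1. After x ≥ 2: [(2,10) (2,21/10) (20,12) (19,19) (4,19)]
2. After x ≤ 13: [(2,10) (2,21/10) (13,163/20) (13,19) (4,19)]
3. After y ≥ 10: [(2,10) (2,10) (13,10) (13,19) (4,19)]
4. After y ≤ 15: [(28/9,15) (2,10) (2,10) (13,10) (13,15)]
5. Canonical ring: [(2,10) (13,10) (13,15) (28/9,15)]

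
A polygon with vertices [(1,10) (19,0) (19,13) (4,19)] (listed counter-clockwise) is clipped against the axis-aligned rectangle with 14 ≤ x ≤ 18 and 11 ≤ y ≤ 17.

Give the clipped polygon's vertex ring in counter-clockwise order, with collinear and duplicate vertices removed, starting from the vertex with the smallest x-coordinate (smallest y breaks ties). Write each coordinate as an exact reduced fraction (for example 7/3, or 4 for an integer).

Clipped polygon: [(14,11) (18,11) (18,67/5) (14,15)]

1. After x ≥ 14: [(14,25/9) (19,0) (19,13) (14,15)]
2. After x ≤ 18: [(14,25/9) (18,5/9) (18,67/5) (14,15)]
3. After y ≥ 11: [(14,11) (18,11) (18,67/5) (14,15)]
4. After y ≤ 17: [(14,11) (18,11) (18,67/5) (14,15)]
5. Canonical ring: [(14,11) (18,11) (18,67/5) (14,15)]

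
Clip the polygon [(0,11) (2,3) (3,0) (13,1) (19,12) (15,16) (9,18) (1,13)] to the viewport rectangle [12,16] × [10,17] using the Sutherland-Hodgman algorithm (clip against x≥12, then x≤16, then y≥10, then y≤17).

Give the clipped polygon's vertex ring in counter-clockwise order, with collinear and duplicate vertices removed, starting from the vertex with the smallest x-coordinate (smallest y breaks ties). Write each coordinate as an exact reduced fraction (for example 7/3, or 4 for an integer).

Clipped polygon: [(12,10) (16,10) (16,15) (15,16) (12,17)]

1. After x ≥ 12: [(12,9/10) (13,1) (19,12) (15,16) (12,17)]
2. After x ≤ 16: [(12,9/10) (13,1) (16,13/2) (16,15) (15,16) (12,17)]
3. After y ≥ 10: [(12,10) (16,10) (16,15) (15,16) (12,17)]
4. After y ≤ 17: [(12,10) (16,10) (16,15) (15,16) (12,17)]
5. Canonical ring: [(12,10) (16,10) (16,15) (15,16) (12,17)]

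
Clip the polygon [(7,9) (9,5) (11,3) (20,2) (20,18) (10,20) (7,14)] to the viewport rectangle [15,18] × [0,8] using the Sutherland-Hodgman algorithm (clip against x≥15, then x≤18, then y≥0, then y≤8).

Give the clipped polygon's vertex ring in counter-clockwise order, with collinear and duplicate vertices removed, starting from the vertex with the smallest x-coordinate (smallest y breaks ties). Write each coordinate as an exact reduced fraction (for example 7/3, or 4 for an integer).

Clipped polygon: [(15,23/9) (18,20/9) (18,8) (15,8)]

1. After x ≥ 15: [(15,23/9) (20,2) (20,18) (15,19)]
2. After x ≤ 18: [(15,23/9) (18,20/9) (18,92/5) (15,19)]
3. After y ≥ 0: [(15,23/9) (18,20/9) (18,92/5) (15,19)]
4. After y ≤ 8: [(15,8) (15,23/9) (18,20/9) (18,8)]
5. Canonical ring: [(15,23/9) (18,20/9) (18,8) (15,8)]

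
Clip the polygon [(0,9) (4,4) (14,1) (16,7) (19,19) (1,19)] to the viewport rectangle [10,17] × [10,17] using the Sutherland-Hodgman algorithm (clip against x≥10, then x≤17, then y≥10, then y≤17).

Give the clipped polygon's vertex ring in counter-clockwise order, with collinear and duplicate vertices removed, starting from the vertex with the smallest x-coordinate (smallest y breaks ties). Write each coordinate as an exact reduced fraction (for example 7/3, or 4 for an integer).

1. After x ≥ 10: [(10,11/5) (14,1) (16,7) (19,19) (10,19)]
2. After x ≤ 17: [(10,11/5) (14,1) (16,7) (17,11) (17,19) (10,19)]
3. After y ≥ 10: [(10,10) (67/4,10) (17,11) (17,19) (10,19)]
4. After y ≤ 17: [(10,17) (10,10) (67/4,10) (17,11) (17,17)]
5. Canonical ring: [(10,10) (67/4,10) (17,11) (17,17) (10,17)]

Clipped polygon: [(10,10) (67/4,10) (17,11) (17,17) (10,17)]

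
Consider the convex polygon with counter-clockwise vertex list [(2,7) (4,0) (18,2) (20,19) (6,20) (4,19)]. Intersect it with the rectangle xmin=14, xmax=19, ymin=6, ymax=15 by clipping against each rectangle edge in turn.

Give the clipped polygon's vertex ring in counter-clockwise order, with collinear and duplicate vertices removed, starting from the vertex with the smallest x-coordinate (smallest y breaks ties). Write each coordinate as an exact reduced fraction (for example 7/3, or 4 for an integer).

1. After x ≥ 14: [(14,10/7) (18,2) (20,19) (14,136/7)]
2. After x ≤ 19: [(14,10/7) (18,2) (19,21/2) (19,267/14) (14,136/7)]
3. After y ≥ 6: [(14,6) (314/17,6) (19,21/2) (19,267/14) (14,136/7)]
4. After y ≤ 15: [(14,15) (14,6) (314/17,6) (19,21/2) (19,15)]
5. Canonical ring: [(14,6) (314/17,6) (19,21/2) (19,15) (14,15)]

Clipped polygon: [(14,6) (314/17,6) (19,21/2) (19,15) (14,15)]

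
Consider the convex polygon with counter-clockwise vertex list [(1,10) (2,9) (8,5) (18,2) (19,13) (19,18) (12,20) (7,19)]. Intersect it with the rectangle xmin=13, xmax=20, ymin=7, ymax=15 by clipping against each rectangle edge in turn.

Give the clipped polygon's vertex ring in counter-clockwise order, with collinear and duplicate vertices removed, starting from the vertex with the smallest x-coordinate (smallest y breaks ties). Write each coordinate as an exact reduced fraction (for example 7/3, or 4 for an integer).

1. After x ≥ 13: [(13,7/2) (18,2) (19,13) (19,18) (13,138/7)]
2. After x ≤ 20: [(13,7/2) (18,2) (19,13) (19,18) (13,138/7)]
3. After y ≥ 7: [(13,7) (203/11,7) (19,13) (19,18) (13,138/7)]
4. After y ≤ 15: [(13,15) (13,7) (203/11,7) (19,13) (19,15)]
5. Canonical ring: [(13,7) (203/11,7) (19,13) (19,15) (13,15)]

Clipped polygon: [(13,7) (203/11,7) (19,13) (19,15) (13,15)]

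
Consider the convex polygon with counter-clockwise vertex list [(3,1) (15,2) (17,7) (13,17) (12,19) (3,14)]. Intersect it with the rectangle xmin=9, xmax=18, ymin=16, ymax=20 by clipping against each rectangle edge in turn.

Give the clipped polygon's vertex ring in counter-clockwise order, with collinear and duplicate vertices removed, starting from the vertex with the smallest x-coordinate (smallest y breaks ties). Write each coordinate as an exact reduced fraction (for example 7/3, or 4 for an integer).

1. After x ≥ 9: [(9,3/2) (15,2) (17,7) (13,17) (12,19) (9,52/3)]
2. After x ≤ 18: [(9,3/2) (15,2) (17,7) (13,17) (12,19) (9,52/3)]
3. After y ≥ 16: [(9,16) (67/5,16) (13,17) (12,19) (9,52/3)]
4. After y ≤ 20: [(9,16) (67/5,16) (13,17) (12,19) (9,52/3)]
5. Canonical ring: [(9,16) (67/5,16) (13,17) (12,19) (9,52/3)]

Clipped polygon: [(9,16) (67/5,16) (13,17) (12,19) (9,52/3)]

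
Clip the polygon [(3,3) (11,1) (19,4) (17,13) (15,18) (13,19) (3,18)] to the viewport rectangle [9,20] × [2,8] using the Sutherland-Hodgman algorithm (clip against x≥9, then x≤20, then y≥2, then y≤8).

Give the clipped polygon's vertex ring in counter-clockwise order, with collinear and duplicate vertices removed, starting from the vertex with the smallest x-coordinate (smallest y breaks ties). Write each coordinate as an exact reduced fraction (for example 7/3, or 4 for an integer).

1. After x ≥ 9: [(9,3/2) (11,1) (19,4) (17,13) (15,18) (13,19) (9,93/5)]
2. After x ≤ 20: [(9,3/2) (11,1) (19,4) (17,13) (15,18) (13,19) (9,93/5)]
3. After y ≥ 2: [(9,2) (41/3,2) (19,4) (17,13) (15,18) (13,19) (9,93/5)]
4. After y ≤ 8: [(9,8) (9,2) (41/3,2) (19,4) (163/9,8)]
5. Canonical ring: [(9,2) (41/3,2) (19,4) (163/9,8) (9,8)]

Clipped polygon: [(9,2) (41/3,2) (19,4) (163/9,8) (9,8)]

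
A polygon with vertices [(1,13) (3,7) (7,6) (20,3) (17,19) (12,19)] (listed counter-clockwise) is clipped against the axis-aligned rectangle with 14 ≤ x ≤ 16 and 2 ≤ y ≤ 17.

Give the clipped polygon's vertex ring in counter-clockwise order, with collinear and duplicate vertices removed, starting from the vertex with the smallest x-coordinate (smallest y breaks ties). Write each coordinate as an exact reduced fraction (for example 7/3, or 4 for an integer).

1. After x ≥ 14: [(14,57/13) (20,3) (17,19) (14,19)]
2. After x ≤ 16: [(14,57/13) (16,51/13) (16,19) (14,19)]
3. After y ≥ 2: [(14,57/13) (16,51/13) (16,19) (14,19)]
4. After y ≤ 17: [(14,17) (14,57/13) (16,51/13) (16,17)]
5. Canonical ring: [(14,57/13) (16,51/13) (16,17) (14,17)]

Clipped polygon: [(14,57/13) (16,51/13) (16,17) (14,17)]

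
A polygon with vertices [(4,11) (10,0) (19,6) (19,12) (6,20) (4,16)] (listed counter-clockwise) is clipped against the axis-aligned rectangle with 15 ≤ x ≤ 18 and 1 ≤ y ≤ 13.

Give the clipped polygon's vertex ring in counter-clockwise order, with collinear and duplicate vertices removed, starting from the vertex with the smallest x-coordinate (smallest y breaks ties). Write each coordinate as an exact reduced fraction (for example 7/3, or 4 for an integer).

Clipped polygon: [(15,10/3) (18,16/3) (18,164/13) (139/8,13) (15,13)]

1. After x ≥ 15: [(15,10/3) (19,6) (19,12) (15,188/13)]
2. After x ≤ 18: [(15,10/3) (18,16/3) (18,164/13) (15,188/13)]
3. After y ≥ 1: [(15,10/3) (18,16/3) (18,164/13) (15,188/13)]
4. After y ≤ 13: [(15,13) (15,10/3) (18,16/3) (18,164/13) (139/8,13)]
5. Canonical ring: [(15,10/3) (18,16/3) (18,164/13) (139/8,13) (15,13)]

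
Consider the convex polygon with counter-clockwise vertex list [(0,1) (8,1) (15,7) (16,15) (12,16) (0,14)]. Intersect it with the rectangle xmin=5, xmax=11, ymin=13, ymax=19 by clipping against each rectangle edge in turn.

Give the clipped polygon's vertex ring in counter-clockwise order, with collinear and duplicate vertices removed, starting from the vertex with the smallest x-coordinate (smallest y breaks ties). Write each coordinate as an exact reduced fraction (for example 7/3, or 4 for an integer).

1. After x ≥ 5: [(5,1) (8,1) (15,7) (16,15) (12,16) (5,89/6)]
2. After x ≤ 11: [(5,1) (8,1) (11,25/7) (11,95/6) (5,89/6)]
3. After y ≥ 13: [(5,13) (11,13) (11,95/6) (5,89/6)]
4. After y ≤ 19: [(5,13) (11,13) (11,95/6) (5,89/6)]
5. Canonical ring: [(5,13) (11,13) (11,95/6) (5,89/6)]

Clipped polygon: [(5,13) (11,13) (11,95/6) (5,89/6)]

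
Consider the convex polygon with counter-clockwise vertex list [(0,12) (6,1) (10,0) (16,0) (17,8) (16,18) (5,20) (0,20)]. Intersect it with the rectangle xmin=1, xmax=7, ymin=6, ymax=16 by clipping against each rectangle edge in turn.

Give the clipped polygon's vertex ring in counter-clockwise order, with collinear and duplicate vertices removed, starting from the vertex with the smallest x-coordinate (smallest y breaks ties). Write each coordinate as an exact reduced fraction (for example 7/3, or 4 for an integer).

Clipped polygon: [(1,61/6) (36/11,6) (7,6) (7,16) (1,16)]

1. After x ≥ 1: [(1,61/6) (6,1) (10,0) (16,0) (17,8) (16,18) (5,20) (1,20)]
2. After x ≤ 7: [(1,61/6) (6,1) (7,3/4) (7,216/11) (5,20) (1,20)]
3. After y ≥ 6: [(1,61/6) (36/11,6) (7,6) (7,216/11) (5,20) (1,20)]
4. After y ≤ 16: [(1,16) (1,61/6) (36/11,6) (7,6) (7,16)]
5. Canonical ring: [(1,61/6) (36/11,6) (7,6) (7,16) (1,16)]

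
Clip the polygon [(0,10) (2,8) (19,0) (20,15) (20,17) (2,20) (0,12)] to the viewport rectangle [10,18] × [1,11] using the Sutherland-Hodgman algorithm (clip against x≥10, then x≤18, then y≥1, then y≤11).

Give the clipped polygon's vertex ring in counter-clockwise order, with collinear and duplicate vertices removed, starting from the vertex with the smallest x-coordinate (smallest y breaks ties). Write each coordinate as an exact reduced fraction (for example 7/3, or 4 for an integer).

1. After x ≥ 10: [(10,72/17) (19,0) (20,15) (20,17) (10,56/3)]
2. After x ≤ 18: [(10,72/17) (18,8/17) (18,52/3) (10,56/3)]
3. After y ≥ 1: [(10,72/17) (135/8,1) (18,1) (18,52/3) (10,56/3)]
4. After y ≤ 11: [(10,11) (10,72/17) (135/8,1) (18,1) (18,11)]
5. Canonical ring: [(10,72/17) (135/8,1) (18,1) (18,11) (10,11)]

Clipped polygon: [(10,72/17) (135/8,1) (18,1) (18,11) (10,11)]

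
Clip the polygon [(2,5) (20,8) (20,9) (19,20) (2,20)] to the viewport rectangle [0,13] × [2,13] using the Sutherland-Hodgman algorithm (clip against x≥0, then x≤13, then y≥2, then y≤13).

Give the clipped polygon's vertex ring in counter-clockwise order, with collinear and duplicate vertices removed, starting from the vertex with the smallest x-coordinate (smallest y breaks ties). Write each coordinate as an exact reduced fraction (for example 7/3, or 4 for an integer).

1. After x ≥ 0: [(2,5) (20,8) (20,9) (19,20) (2,20)]
2. After x ≤ 13: [(2,5) (13,41/6) (13,20) (2,20)]
3. After y ≥ 2: [(2,5) (13,41/6) (13,20) (2,20)]
4. After y ≤ 13: [(2,13) (2,5) (13,41/6) (13,13)]
5. Canonical ring: [(2,5) (13,41/6) (13,13) (2,13)]

Clipped polygon: [(2,5) (13,41/6) (13,13) (2,13)]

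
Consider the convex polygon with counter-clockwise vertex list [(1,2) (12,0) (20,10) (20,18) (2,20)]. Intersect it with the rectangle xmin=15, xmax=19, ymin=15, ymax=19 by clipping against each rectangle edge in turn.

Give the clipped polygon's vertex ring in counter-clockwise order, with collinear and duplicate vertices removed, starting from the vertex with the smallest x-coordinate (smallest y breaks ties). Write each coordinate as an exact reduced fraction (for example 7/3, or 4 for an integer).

1. After x ≥ 15: [(15,15/4) (20,10) (20,18) (15,167/9)]
2. After x ≤ 19: [(15,15/4) (19,35/4) (19,163/9) (15,167/9)]
3. After y ≥ 15: [(15,15) (19,15) (19,163/9) (15,167/9)]
4. After y ≤ 19: [(15,15) (19,15) (19,163/9) (15,167/9)]
5. Canonical ring: [(15,15) (19,15) (19,163/9) (15,167/9)]

Clipped polygon: [(15,15) (19,15) (19,163/9) (15,167/9)]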